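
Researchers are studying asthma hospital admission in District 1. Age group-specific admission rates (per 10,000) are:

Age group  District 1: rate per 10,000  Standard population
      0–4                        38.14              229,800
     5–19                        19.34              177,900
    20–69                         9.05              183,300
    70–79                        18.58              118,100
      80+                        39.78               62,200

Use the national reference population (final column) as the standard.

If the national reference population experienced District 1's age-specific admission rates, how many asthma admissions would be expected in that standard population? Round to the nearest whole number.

1853

Expected asthma admissions = Σ (standard pop × age-specific rate ÷ 10,000)
= 229,800×38.14/10,000 + 177,900×19.34/10,000 + 183,300×9.05/10,000 + 118,100×18.58/10,000 + 62,200×39.78/10,000
= 876.46 + 344.06 + 165.89 + 219.43 + 247.43 = 1853.26.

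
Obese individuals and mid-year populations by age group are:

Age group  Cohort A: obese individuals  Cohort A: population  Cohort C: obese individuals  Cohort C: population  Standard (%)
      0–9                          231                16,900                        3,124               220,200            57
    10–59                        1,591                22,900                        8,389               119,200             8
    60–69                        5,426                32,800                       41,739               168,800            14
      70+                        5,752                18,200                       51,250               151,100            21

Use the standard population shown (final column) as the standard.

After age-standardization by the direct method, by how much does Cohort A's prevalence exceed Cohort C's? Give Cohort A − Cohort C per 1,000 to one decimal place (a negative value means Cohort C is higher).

-16.7

Age-specific rates per 1,000 for Cohort A: 13.669, 69.476, 165.427, 316.044.
For Cohort C: 14.187, 70.378, 247.269, 339.179.
Standard weights: 0.57, 0.08, 0.14, 0.21.
Cohort A: 0.5700×13.669 + 0.0800×69.476 + 0.1400×165.427 + 0.2100×316.044 = 102.8782 per 1,000.
Cohort C: 0.5700×14.187 + 0.0800×70.378 + 0.1400×247.269 + 0.2100×339.179 = 119.5622 per 1,000.
Difference = 102.8782 − 119.5622 = -16.6840.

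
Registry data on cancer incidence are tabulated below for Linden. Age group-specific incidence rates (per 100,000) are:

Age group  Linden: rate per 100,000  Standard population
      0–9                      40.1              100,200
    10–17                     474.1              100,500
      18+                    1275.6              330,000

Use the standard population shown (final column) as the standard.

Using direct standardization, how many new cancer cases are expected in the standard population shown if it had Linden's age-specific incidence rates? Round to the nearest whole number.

Expected new cancer cases = Σ (standard pop × age-specific rate ÷ 100,000)
= 100,200×40.1/100,000 + 100,500×474.1/100,000 + 330,000×1275.6/100,000
= 40.18 + 476.47 + 4209.48 = 4726.13.

4726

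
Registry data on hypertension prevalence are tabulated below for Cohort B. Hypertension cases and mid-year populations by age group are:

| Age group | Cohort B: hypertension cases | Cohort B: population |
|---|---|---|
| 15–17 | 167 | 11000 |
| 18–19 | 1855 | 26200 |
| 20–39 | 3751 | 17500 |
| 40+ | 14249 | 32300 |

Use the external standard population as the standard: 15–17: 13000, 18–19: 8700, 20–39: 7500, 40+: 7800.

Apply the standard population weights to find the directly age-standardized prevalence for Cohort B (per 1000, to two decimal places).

Age-specific rates per 1000 for Cohort B: 15.182, 70.802, 214.343, 441.146.
Standard total = 37000; weights = 0.3514, 0.2351, 0.2027, 0.2108.
Standardized rate: 0.3514×15.182 + 0.2351×70.802 + 0.2027×214.343 + 0.2108×441.146 = 158.4282 per 1000.

158.43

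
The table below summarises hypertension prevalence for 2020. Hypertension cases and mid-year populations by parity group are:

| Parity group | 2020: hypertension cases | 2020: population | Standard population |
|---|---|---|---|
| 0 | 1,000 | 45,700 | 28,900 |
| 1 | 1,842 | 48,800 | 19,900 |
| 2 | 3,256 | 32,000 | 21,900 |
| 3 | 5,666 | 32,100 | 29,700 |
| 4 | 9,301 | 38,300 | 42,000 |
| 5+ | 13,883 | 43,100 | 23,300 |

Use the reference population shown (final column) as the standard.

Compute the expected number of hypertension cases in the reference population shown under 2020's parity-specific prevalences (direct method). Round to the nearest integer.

Parity-specific rates per 1,000 for 2020: 21.882, 37.746, 101.750, 176.511, 242.846, 322.111.
Expected hypertension cases = Σ (standard pop × parity-specific rate ÷ 1,000)
= 28,900×21.882/1,000 + 19,900×37.746/1,000 + 21,900×101.750/1,000 + 29,700×176.511/1,000 + 42,000×242.846/1,000 + 23,300×322.111/1,000
= 632.39 + 751.14 + 2228.32 + 5242.37 + 10199.53 + 7505.19 = 26558.95.

26559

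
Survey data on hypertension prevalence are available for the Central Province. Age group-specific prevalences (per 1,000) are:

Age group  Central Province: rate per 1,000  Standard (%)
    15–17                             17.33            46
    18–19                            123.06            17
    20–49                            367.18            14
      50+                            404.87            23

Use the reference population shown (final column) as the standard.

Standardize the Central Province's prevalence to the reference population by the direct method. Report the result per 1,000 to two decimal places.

173.42

Standard weights: 0.46, 0.17, 0.14, 0.23.
Standardized rate: 0.4600×17.33 + 0.1700×123.06 + 0.1400×367.18 + 0.2300×404.87 = 173.4173 per 1,000.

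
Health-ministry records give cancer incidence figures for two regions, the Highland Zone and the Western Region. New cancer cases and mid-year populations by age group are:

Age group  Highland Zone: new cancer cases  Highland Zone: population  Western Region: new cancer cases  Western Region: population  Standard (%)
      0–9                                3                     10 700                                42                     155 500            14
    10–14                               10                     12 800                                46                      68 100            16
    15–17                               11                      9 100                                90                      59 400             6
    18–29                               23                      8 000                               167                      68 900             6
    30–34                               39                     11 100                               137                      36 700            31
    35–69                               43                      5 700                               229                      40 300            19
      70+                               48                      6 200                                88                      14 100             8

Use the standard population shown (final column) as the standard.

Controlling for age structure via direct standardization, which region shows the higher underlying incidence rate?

Age-specific rates per 100 000 for the Highland Zone: 28.04, 78.12, 120.88, 287.50, 351.35, 754.39, 774.19.
For the Western Region: 27.01, 67.55, 151.52, 242.38, 373.30, 568.24, 624.11.
Standard weights: 0.14, 0.16, 0.06, 0.06, 0.31, 0.19, 0.08.
The Highland Zone: 0.1400×28.04 + 0.1600×78.12 + 0.0600×120.88 + 0.0600×287.50 + 0.3100×351.35 + 0.1900×754.39 + 0.0800×774.19 = 355.1157 per 100 000.
The Western Region: 0.1400×27.01 + 0.1600×67.55 + 0.0600×151.52 + 0.0600×242.38 + 0.3100×373.30 + 0.1900×568.24 + 0.0800×624.11 = 311.8391 per 100 000.

Highland Zone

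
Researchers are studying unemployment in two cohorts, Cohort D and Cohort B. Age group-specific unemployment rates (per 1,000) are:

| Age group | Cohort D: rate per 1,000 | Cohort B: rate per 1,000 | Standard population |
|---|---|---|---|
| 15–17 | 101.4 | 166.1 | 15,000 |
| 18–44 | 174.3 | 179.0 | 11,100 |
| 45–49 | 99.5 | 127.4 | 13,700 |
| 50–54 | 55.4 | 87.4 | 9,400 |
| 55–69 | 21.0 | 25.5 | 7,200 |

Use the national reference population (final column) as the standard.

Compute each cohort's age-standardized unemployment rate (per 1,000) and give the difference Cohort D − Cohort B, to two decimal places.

-30.82

Standard total = 56,400; weights = 0.2660, 0.1968, 0.2429, 0.1667, 0.1277.
Cohort D: 0.2660×101.4 + 0.1968×174.3 + 0.2429×99.5 + 0.1667×55.4 + 0.1277×21.0 = 97.3553 per 1,000.
Cohort B: 0.2660×166.1 + 0.1968×179.0 + 0.2429×127.4 + 0.1667×87.4 + 0.1277×25.5 = 128.1727 per 1,000.
Difference = 97.3553 − 128.1727 = -30.8174.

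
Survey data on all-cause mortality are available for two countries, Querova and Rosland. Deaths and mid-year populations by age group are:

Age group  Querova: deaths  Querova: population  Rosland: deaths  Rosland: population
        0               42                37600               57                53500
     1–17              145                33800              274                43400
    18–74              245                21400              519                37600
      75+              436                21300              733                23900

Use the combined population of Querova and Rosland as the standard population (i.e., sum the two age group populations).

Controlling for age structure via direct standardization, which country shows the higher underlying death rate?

Rosland

Age-specific rates per 1000 for Querova: 1.117, 4.290, 11.449, 20.469.
For Rosland: 1.065, 6.313, 13.803, 30.669.
Combined standard total = 272500; weights = 0.3343, 0.2833, 0.2165, 0.1659.
Querova: 0.3343×1.117 + 0.2833×4.290 + 0.2165×11.449 + 0.1659×20.469 = 7.4629 per 1000.
Rosland: 0.3343×1.065 + 0.2833×6.313 + 0.2165×13.803 + 0.1659×30.669 = 10.2205 per 1000.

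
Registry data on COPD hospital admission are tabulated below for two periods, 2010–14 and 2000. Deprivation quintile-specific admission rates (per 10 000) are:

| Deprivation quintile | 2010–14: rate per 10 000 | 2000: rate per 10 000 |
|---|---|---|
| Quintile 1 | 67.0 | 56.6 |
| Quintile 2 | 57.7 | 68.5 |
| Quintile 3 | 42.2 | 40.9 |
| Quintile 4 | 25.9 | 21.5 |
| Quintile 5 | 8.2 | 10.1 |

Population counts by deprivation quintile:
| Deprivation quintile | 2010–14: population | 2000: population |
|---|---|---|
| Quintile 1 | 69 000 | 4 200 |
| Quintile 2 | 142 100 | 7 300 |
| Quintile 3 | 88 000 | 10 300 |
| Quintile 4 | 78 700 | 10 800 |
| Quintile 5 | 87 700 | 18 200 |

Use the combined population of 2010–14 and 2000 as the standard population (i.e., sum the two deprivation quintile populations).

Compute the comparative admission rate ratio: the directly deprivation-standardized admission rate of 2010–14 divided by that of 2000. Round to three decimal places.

0.975

Combined standard total = 516 300; weights = 0.1418, 0.2894, 0.1904, 0.1733, 0.2051.
2010–14: 0.1418×67.0 + 0.2894×57.7 + 0.1904×42.2 + 0.1733×25.9 + 0.2051×8.2 = 40.4018 per 10 000.
2000: 0.1418×56.6 + 0.2894×68.5 + 0.1904×40.9 + 0.1733×21.5 + 0.2051×10.1 = 41.4320 per 10 000.
Ratio = 40.4018 ÷ 41.4320 = 0.97514.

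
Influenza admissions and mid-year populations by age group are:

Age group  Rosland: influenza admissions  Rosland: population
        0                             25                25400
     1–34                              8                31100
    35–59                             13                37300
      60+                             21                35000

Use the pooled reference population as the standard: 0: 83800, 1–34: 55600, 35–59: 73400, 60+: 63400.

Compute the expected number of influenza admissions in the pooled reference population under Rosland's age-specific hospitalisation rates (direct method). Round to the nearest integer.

Age-specific rates per 100000 for Rosland: 98.43, 25.72, 34.85, 60.00.
Expected influenza admissions = Σ (standard pop × age-specific rate ÷ 100000)
= 83800×98.43/100000 + 55600×25.72/100000 + 73400×34.85/100000 + 63400×60.00/100000
= 82.48 + 14.30 + 25.58 + 38.04 = 160.40.

160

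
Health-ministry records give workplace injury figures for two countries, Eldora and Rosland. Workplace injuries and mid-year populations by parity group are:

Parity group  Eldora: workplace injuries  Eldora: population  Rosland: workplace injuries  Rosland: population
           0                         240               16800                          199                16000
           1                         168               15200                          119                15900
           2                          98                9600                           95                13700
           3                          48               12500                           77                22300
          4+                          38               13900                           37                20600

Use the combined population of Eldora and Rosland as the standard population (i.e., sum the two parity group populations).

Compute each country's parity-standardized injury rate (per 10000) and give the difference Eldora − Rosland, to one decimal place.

Parity-specific rates per 10000 for Eldora: 142.86, 110.53, 102.08, 38.40, 27.34.
For Rosland: 124.38, 74.84, 69.34, 34.53, 17.96.
Combined standard total = 156500; weights = 0.2096, 0.1987, 0.1489, 0.2224, 0.2204.
Eldora: 0.2096×142.86 + 0.1987×110.53 + 0.1489×102.08 + 0.2224×38.40 + 0.2204×27.34 = 81.6684 per 10000.
Rosland: 0.2096×124.38 + 0.1987×74.84 + 0.1489×69.34 + 0.2224×34.53 + 0.2204×17.96 = 62.9015 per 10000.
Difference = 81.6684 − 62.9015 = 18.7670.

18.8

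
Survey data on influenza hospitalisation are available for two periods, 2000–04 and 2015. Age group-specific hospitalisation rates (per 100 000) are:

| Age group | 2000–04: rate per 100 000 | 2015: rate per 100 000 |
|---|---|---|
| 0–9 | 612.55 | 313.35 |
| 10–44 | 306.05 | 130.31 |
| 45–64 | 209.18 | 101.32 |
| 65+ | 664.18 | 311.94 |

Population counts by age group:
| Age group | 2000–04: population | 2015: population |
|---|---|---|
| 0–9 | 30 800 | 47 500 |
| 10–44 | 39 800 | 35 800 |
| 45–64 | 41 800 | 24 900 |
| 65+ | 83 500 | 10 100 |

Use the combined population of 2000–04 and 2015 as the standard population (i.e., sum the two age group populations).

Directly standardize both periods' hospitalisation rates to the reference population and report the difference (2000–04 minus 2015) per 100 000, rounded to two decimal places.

244.68

Combined standard total = 314 200; weights = 0.2492, 0.2406, 0.2123, 0.2979.
2000–04: 0.2492×612.55 + 0.2406×306.05 + 0.2123×209.18 + 0.2979×664.18 = 468.5538 per 100 000.
2015: 0.2492×313.35 + 0.2406×130.31 + 0.2123×101.32 + 0.2979×311.94 = 223.8777 per 100 000.
Difference = 468.5538 − 223.8777 = 244.6761.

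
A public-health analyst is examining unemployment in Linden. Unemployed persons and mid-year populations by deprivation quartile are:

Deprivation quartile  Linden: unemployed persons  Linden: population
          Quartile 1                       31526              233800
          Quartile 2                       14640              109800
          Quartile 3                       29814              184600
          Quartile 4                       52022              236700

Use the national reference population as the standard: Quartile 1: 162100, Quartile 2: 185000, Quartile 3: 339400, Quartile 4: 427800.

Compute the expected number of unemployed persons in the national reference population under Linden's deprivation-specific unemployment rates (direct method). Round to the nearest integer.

195362

Deprivation-specific rates per 1000 for Linden: 134.842, 133.333, 161.506, 219.780.
Expected unemployed persons = Σ (standard pop × deprivation-specific rate ÷ 1000)
= 162100×134.842/1000 + 185000×133.333/1000 + 339400×161.506/1000 + 427800×219.780/1000
= 21857.85 + 24666.67 + 54815.12 + 94022.02 = 195361.65.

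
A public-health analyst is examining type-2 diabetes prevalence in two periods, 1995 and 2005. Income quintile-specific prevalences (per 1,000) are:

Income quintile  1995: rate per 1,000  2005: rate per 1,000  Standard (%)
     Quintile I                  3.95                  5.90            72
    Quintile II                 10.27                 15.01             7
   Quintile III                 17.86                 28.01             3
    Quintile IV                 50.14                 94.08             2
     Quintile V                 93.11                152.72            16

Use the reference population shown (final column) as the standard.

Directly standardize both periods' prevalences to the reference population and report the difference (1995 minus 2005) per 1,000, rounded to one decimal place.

Standard weights: 0.72, 0.07, 0.03, 0.02, 0.16.
1995: 0.7200×3.95 + 0.0700×10.27 + 0.0300×17.86 + 0.0200×50.14 + 0.1600×93.11 = 19.9991 per 1,000.
2005: 0.7200×5.90 + 0.0700×15.01 + 0.0300×28.01 + 0.0200×94.08 + 0.1600×152.72 = 32.4558 per 1,000.
Difference = 19.9991 − 32.4558 = -12.4567.

-12.5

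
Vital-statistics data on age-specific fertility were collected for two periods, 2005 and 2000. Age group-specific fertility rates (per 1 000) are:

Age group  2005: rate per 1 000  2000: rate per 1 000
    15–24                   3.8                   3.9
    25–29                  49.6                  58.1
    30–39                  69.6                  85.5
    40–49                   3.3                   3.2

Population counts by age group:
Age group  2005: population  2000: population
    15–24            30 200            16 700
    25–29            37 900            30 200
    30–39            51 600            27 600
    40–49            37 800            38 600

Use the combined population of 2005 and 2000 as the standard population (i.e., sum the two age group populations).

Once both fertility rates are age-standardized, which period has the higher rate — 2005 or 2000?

Combined standard total = 270 600; weights = 0.1733, 0.2517, 0.2927, 0.2823.
2005: 0.1733×3.8 + 0.2517×49.6 + 0.2927×69.6 + 0.2823×3.3 = 34.4435 per 1 000.
2000: 0.1733×3.9 + 0.2517×58.1 + 0.2927×85.5 + 0.2823×3.2 = 41.2254 per 1 000.

2000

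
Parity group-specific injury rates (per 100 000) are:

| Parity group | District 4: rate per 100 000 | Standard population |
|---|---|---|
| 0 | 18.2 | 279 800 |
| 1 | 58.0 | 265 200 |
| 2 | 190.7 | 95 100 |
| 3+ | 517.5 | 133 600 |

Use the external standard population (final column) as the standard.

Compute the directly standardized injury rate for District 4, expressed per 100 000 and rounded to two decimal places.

Standard total = 773 700; weights = 0.3616, 0.3428, 0.1229, 0.1727.
Standardized rate: 0.3616×18.2 + 0.3428×58.0 + 0.1229×190.7 + 0.1727×517.5 = 139.2627 per 100 000.

139.26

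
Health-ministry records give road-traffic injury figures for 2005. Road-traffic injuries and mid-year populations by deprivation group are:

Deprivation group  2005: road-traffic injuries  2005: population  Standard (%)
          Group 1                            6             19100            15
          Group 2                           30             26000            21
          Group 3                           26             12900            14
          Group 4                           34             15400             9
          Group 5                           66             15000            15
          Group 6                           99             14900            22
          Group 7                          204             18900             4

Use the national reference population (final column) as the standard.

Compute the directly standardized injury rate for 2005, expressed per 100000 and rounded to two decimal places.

Deprivation-specific rates per 100000 for 2005: 31.41, 115.38, 201.55, 220.78, 440.00, 664.43, 1079.37.
Standard weights: 0.15, 0.21, 0.14, 0.09, 0.15, 0.22, 0.04.
Standardized rate: 0.1500×31.41 + 0.2100×115.38 + 0.1400×201.55 + 0.0900×220.78 + 0.1500×440.00 + 0.2200×664.43 + 0.0400×1079.37 = 332.3791 per 100000.

332.38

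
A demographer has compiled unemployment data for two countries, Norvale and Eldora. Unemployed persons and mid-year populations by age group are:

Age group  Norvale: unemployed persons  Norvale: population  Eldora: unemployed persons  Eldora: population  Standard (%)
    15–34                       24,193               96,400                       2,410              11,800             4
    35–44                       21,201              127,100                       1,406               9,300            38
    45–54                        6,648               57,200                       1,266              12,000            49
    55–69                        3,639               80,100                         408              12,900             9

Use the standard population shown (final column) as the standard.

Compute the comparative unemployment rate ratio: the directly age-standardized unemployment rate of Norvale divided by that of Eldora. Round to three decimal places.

1.119

Age-specific rates per 1,000 for Norvale: 250.965, 166.806, 116.224, 45.431.
For Eldora: 204.237, 151.183, 105.500, 31.628.
Standard weights: 0.04, 0.38, 0.49, 0.09.
Norvale: 0.0400×250.965 + 0.3800×166.806 + 0.4900×116.224 + 0.0900×45.431 = 134.4632 per 1,000.
Eldora: 0.0400×204.237 + 0.3800×151.183 + 0.4900×105.500 + 0.0900×31.628 = 120.1605 per 1,000.
Ratio = 134.4632 ÷ 120.1605 = 1.11903.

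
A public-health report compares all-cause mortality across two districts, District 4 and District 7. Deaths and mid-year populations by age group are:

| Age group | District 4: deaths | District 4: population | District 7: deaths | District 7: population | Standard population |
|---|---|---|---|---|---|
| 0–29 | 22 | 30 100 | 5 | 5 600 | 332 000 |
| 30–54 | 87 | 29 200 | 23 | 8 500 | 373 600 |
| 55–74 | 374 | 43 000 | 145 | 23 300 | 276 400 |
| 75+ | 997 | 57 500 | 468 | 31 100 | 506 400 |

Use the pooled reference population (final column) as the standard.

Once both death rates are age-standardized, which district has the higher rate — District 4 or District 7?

District 4

Age-specific rates per 100 000 for District 4: 73.09, 297.95, 869.77, 1733.91.
For District 7: 89.29, 270.59, 622.32, 1504.82.
Standard total = 1 488 400; weights = 0.2231, 0.2510, 0.1857, 0.3402.
District 4: 0.2231×73.09 + 0.2510×297.95 + 0.1857×869.77 + 0.3402×1733.91 = 842.5392 per 100 000.
District 7: 0.2231×89.29 + 0.2510×270.59 + 0.1857×622.32 + 0.3402×1504.82 = 715.3894 per 100 000.
The crude rates (926.16 vs 935.77) would put District 7 higher, but that reflects its age composition; once standardized to a common age structure, District 4 has the higher underlying rate.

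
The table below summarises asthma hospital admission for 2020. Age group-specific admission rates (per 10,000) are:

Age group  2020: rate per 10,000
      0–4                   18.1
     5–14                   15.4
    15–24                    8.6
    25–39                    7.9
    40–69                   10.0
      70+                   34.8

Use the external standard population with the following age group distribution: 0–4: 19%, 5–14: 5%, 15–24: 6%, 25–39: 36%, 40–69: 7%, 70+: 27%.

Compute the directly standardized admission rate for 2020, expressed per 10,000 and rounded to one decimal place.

17.7

Standard weights: 0.19, 0.05, 0.06, 0.36, 0.07, 0.27.
Standardized rate: 0.1900×18.1 + 0.0500×15.4 + 0.0600×8.6 + 0.3600×7.9 + 0.0700×10.0 + 0.2700×34.8 = 17.6650 per 10,000.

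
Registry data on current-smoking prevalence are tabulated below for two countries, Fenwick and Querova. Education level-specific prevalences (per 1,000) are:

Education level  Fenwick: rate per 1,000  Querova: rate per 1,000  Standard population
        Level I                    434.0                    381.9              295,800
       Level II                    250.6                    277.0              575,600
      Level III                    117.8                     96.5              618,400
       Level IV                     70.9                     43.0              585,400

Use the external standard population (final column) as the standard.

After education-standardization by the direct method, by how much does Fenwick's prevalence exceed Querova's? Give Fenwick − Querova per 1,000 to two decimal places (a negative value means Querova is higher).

14.32

Standard total = 2,075,200; weights = 0.1425, 0.2774, 0.2980, 0.2821.
Fenwick: 0.1425×434.0 + 0.2774×250.6 + 0.2980×117.8 + 0.2821×70.9 = 186.4760 per 1,000.
Querova: 0.1425×381.9 + 0.2774×277.0 + 0.2980×96.5 + 0.2821×43.0 = 172.1545 per 1,000.
Difference = 186.4760 − 172.1545 = 14.3215.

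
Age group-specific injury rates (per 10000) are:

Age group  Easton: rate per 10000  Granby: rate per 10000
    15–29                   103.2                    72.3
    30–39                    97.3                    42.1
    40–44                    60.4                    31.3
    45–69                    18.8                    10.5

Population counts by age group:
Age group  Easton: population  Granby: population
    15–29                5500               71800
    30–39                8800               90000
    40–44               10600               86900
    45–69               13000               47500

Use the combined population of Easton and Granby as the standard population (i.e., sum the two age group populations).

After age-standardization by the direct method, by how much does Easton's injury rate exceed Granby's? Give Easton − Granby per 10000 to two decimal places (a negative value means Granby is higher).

Combined standard total = 334100; weights = 0.2314, 0.2957, 0.2918, 0.1811.
Easton: 0.2314×103.2 + 0.2957×97.3 + 0.2918×60.4 + 0.1811×18.8 = 73.6815 per 10000.
Granby: 0.2314×72.3 + 0.2957×42.1 + 0.2918×31.3 + 0.1811×10.5 = 40.2133 per 10000.
Difference = 73.6815 − 40.2133 = 33.4682.

33.47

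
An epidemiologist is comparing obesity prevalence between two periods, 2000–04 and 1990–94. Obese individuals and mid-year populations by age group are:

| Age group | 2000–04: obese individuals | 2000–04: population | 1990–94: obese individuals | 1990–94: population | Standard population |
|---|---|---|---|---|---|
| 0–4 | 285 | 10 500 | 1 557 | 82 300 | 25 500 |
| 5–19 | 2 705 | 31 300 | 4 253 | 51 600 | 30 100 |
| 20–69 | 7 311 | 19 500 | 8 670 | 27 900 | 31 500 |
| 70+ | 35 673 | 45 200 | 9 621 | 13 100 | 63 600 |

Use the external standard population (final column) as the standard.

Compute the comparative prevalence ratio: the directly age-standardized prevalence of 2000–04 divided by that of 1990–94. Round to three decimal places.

Age-specific rates per 1 000 for 2000–04: 27.143, 86.422, 374.923, 789.226.
For 1990–94: 18.919, 82.422, 310.753, 734.427.
Standard total = 150 700; weights = 0.1692, 0.1997, 0.2090, 0.4220.
2000–04: 0.1692×27.143 + 0.1997×86.422 + 0.2090×374.923 + 0.4220×789.226 = 433.2997 per 1 000.
1990–94: 0.1692×18.919 + 0.1997×82.422 + 0.2090×310.753 + 0.4220×734.427 = 394.5696 per 1 000.
Ratio = 433.2997 ÷ 394.5696 = 1.09816.

1.098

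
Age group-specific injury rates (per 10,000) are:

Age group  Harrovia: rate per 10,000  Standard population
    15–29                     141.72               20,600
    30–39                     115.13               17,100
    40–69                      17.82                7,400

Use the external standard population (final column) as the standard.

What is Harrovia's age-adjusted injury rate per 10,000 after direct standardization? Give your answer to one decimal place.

111.3

Standard total = 45,100; weights = 0.4568, 0.3792, 0.1641.
Standardized rate: 0.4568×141.72 + 0.3792×115.13 + 0.1641×17.82 = 111.3087 per 10,000.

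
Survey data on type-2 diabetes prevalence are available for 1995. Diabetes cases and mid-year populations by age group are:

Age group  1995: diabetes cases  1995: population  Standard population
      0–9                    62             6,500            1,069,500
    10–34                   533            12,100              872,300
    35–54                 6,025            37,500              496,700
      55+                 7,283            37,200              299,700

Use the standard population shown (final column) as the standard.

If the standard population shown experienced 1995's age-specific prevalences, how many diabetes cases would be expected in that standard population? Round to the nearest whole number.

Age-specific rates per 1,000 for 1995: 9.538, 44.050, 160.667, 195.780.
Expected diabetes cases = Σ (standard pop × age-specific rate ÷ 1,000)
= 1,069,500×9.538/1,000 + 872,300×44.050/1,000 + 496,700×160.667/1,000 + 299,700×195.780/1,000
= 10201.38 + 38424.45 + 79803.13 + 58675.14 = 187104.11.

187104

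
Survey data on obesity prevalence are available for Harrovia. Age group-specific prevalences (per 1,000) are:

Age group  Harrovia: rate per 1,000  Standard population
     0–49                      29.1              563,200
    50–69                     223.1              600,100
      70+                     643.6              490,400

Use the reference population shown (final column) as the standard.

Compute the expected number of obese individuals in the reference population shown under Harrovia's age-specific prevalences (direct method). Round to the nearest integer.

Expected obese individuals = Σ (standard pop × age-specific rate ÷ 1,000)
= 563,200×29.1/1,000 + 600,100×223.1/1,000 + 490,400×643.6/1,000
= 16389.12 + 133882.31 + 315621.44 = 465892.87.

465893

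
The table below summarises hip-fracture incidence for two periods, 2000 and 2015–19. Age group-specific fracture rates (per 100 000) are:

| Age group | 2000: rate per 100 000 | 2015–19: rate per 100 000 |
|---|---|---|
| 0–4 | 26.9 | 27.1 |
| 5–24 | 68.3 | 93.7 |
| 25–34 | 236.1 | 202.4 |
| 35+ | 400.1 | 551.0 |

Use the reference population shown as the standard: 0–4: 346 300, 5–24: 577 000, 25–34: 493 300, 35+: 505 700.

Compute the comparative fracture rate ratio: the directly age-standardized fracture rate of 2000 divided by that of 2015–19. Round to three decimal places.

Standard total = 1 922 300; weights = 0.1801, 0.3002, 0.2566, 0.2631.
2000: 0.1801×26.9 + 0.3002×68.3 + 0.2566×236.1 + 0.2631×400.1 = 191.1893 per 100 000.
2015–19: 0.1801×27.1 + 0.3002×93.7 + 0.2566×202.4 + 0.2631×551.0 = 229.8987 per 100 000.
Ratio = 191.1893 ÷ 229.8987 = 0.83162.

0.832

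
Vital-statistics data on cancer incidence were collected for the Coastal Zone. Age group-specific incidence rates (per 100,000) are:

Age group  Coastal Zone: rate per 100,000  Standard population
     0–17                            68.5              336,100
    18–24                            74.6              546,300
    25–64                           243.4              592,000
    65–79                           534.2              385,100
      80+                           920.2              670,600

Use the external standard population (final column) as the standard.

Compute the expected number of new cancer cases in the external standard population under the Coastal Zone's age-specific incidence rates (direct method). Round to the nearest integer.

10307

Expected new cancer cases = Σ (standard pop × age-specific rate ÷ 100,000)
= 336,100×68.5/100,000 + 546,300×74.6/100,000 + 592,000×243.4/100,000 + 385,100×534.2/100,000 + 670,600×920.2/100,000
= 230.23 + 407.54 + 1440.93 + 2057.20 + 6170.86 = 10306.76.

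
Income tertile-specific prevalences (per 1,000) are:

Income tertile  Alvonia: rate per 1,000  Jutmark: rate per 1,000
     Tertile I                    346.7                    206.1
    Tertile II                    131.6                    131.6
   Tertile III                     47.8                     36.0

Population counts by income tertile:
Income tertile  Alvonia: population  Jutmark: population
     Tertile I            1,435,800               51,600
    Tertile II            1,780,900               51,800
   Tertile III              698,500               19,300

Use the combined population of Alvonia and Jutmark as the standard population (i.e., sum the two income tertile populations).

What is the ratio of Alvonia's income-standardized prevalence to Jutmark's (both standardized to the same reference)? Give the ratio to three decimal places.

1.379

Combined standard total = 4,037,900; weights = 0.3684, 0.4539, 0.1778.
Alvonia: 0.3684×346.7 + 0.4539×131.6 + 0.1778×47.8 = 195.9374 per 1,000.
Jutmark: 0.3684×206.1 + 0.4539×131.6 + 0.1778×36.0 = 142.0484 per 1,000.
Ratio = 195.9374 ÷ 142.0484 = 1.37937.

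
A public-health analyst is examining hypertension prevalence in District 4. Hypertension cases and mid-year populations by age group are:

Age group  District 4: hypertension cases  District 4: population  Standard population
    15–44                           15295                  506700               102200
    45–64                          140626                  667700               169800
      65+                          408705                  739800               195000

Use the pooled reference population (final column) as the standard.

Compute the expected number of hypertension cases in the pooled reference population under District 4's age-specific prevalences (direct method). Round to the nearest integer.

146575

Age-specific rates per 1000 for District 4: 30.186, 210.613, 552.453.
Expected hypertension cases = Σ (standard pop × age-specific rate ÷ 1000)
= 102200×30.186/1000 + 169800×210.613/1000 + 195000×552.453/1000
= 3084.96 + 35762.01 + 107728.41 = 146575.38.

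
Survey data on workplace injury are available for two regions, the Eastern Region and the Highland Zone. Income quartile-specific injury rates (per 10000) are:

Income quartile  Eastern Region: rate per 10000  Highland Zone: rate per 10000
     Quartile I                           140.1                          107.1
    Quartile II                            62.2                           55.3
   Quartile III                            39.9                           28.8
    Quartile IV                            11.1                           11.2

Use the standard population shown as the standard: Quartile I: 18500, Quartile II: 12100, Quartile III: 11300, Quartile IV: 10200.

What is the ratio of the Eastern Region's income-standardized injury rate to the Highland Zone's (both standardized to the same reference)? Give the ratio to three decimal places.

1.265

Standard total = 52100; weights = 0.3551, 0.2322, 0.2169, 0.1958.
The Eastern Region: 0.3551×140.1 + 0.2322×62.2 + 0.2169×39.9 + 0.1958×11.1 = 75.0203 per 10000.
The Highland Zone: 0.3551×107.1 + 0.2322×55.3 + 0.2169×28.8 + 0.1958×11.2 = 59.3121 per 10000.
Ratio = 75.0203 ÷ 59.3121 = 1.26484.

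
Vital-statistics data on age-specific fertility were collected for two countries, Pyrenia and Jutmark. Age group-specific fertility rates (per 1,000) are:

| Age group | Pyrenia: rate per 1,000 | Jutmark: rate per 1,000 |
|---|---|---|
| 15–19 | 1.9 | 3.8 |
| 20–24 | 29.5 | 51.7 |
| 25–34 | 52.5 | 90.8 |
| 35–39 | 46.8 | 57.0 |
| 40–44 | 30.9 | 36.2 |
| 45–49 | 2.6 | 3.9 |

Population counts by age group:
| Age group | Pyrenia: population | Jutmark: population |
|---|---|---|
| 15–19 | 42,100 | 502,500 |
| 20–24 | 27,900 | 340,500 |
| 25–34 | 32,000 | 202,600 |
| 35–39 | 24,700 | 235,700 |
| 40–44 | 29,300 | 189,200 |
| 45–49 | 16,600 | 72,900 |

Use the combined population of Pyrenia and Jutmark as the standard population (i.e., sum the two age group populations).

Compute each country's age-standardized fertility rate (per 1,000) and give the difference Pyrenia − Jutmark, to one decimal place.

-12.9

Combined standard total = 1,716,000; weights = 0.3174, 0.2147, 0.1367, 0.1517, 0.1273, 0.0522.
Pyrenia: 0.3174×1.9 + 0.2147×29.5 + 0.1367×52.5 + 0.1517×46.8 + 0.1273×30.9 + 0.0522×2.6 = 25.2856 per 1,000.
Jutmark: 0.3174×3.8 + 0.2147×51.7 + 0.1367×90.8 + 0.1517×57.0 + 0.1273×36.2 + 0.0522×3.9 = 38.1812 per 1,000.
Difference = 25.2856 − 38.1812 = -12.8956.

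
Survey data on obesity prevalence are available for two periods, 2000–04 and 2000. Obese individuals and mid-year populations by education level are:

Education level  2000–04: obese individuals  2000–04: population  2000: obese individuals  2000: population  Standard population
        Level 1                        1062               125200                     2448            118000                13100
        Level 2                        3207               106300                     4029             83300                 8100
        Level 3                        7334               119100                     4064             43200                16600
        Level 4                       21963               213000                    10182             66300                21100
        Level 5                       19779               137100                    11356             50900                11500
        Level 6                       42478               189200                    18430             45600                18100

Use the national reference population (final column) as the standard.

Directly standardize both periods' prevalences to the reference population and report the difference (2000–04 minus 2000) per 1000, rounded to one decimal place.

Education-specific rates per 1000 for 2000–04: 8.482, 30.169, 61.579, 103.113, 144.267, 224.514.
For 2000: 20.746, 48.367, 94.074, 153.575, 223.104, 404.167.
Standard total = 88500; weights = 0.1480, 0.0915, 0.1876, 0.2384, 0.1299, 0.2045.
2000–04: 0.1480×8.482 + 0.0915×30.169 + 0.1876×61.579 + 0.2384×103.113 + 0.1299×144.267 + 0.2045×224.514 = 104.8152 per 1000.
2000: 0.1480×20.746 + 0.0915×48.367 + 0.1876×94.074 + 0.2384×153.575 + 0.1299×223.104 + 0.2045×404.167 = 173.4092 per 1000.
Difference = 104.8152 − 173.4092 = -68.5940.

-68.6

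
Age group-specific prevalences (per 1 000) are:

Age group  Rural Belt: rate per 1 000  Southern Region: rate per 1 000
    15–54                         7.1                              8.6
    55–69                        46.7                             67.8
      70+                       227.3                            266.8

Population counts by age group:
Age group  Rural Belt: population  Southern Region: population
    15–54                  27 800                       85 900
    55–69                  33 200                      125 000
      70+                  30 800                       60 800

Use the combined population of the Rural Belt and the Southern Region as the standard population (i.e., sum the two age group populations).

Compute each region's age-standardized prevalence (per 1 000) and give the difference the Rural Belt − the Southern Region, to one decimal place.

Combined standard total = 363 500; weights = 0.3128, 0.4352, 0.2520.
The Rural Belt: 0.3128×7.1 + 0.4352×46.7 + 0.2520×227.3 = 79.8236 per 1 000.
The Southern Region: 0.3128×8.6 + 0.4352×67.8 + 0.2520×266.8 = 99.4296 per 1 000.
Difference = 79.8236 − 99.4296 = -19.6060.

-19.6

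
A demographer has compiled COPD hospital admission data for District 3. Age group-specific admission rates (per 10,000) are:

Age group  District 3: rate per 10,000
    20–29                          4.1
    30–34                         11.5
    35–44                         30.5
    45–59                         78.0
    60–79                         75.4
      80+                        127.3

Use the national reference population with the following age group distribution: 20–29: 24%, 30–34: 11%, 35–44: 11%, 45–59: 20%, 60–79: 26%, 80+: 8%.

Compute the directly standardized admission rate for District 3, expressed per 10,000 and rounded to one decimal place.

51.0

Standard weights: 0.24, 0.11, 0.11, 0.20, 0.26, 0.08.
Standardized rate: 0.2400×4.1 + 0.1100×11.5 + 0.1100×30.5 + 0.2000×78.0 + 0.2600×75.4 + 0.0800×127.3 = 50.9920 per 10,000.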